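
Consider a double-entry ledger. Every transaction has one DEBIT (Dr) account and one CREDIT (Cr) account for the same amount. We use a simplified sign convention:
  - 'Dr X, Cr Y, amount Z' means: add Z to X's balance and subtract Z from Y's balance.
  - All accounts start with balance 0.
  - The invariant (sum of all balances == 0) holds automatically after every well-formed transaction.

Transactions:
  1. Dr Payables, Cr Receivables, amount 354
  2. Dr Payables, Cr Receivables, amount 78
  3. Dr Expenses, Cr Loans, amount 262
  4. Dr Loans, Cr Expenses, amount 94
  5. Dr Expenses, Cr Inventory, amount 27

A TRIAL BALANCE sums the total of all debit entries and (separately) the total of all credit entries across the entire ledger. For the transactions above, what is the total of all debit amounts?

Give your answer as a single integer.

Txn 1: debit+=354
Txn 2: debit+=78
Txn 3: debit+=262
Txn 4: debit+=94
Txn 5: debit+=27
Total debits = 815

Answer: 815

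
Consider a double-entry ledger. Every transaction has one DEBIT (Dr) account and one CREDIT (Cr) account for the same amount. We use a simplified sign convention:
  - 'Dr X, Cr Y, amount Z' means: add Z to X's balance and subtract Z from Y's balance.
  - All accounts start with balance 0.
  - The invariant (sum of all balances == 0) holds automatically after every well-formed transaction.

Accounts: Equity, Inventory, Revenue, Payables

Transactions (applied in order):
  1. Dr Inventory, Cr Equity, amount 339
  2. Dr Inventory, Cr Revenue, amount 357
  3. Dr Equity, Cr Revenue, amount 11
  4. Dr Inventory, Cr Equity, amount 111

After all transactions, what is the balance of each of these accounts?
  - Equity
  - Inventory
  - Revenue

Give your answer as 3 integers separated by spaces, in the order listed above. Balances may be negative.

After txn 1 (Dr Inventory, Cr Equity, amount 339): Equity=-339 Inventory=339
After txn 2 (Dr Inventory, Cr Revenue, amount 357): Equity=-339 Inventory=696 Revenue=-357
After txn 3 (Dr Equity, Cr Revenue, amount 11): Equity=-328 Inventory=696 Revenue=-368
After txn 4 (Dr Inventory, Cr Equity, amount 111): Equity=-439 Inventory=807 Revenue=-368

Answer: -439 807 -368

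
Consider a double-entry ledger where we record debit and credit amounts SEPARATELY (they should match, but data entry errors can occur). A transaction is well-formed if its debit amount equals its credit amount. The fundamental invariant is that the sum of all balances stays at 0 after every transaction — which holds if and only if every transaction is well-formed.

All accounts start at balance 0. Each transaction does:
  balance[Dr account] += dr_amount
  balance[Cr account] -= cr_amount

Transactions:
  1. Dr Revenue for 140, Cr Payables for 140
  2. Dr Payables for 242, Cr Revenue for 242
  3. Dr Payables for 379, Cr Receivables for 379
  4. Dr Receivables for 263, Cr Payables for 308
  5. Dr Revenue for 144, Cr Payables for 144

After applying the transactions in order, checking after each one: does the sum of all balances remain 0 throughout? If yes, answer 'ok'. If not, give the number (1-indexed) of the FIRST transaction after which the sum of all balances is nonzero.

Answer: 4

Derivation:
After txn 1: dr=140 cr=140 sum_balances=0
After txn 2: dr=242 cr=242 sum_balances=0
After txn 3: dr=379 cr=379 sum_balances=0
After txn 4: dr=263 cr=308 sum_balances=-45
After txn 5: dr=144 cr=144 sum_balances=-45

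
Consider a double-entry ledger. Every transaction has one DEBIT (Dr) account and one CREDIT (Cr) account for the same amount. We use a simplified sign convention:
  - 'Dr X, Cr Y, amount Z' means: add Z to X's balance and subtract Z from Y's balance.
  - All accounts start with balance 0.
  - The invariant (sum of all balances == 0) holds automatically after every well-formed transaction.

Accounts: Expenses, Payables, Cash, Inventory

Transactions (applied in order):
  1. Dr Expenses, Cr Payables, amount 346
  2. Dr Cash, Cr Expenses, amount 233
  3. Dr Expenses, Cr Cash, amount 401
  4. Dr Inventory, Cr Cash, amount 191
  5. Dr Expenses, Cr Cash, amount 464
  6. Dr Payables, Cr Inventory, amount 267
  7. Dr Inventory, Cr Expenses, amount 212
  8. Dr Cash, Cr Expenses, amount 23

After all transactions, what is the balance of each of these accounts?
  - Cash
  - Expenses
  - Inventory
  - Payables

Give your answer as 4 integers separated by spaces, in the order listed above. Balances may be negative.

After txn 1 (Dr Expenses, Cr Payables, amount 346): Expenses=346 Payables=-346
After txn 2 (Dr Cash, Cr Expenses, amount 233): Cash=233 Expenses=113 Payables=-346
After txn 3 (Dr Expenses, Cr Cash, amount 401): Cash=-168 Expenses=514 Payables=-346
After txn 4 (Dr Inventory, Cr Cash, amount 191): Cash=-359 Expenses=514 Inventory=191 Payables=-346
After txn 5 (Dr Expenses, Cr Cash, amount 464): Cash=-823 Expenses=978 Inventory=191 Payables=-346
After txn 6 (Dr Payables, Cr Inventory, amount 267): Cash=-823 Expenses=978 Inventory=-76 Payables=-79
After txn 7 (Dr Inventory, Cr Expenses, amount 212): Cash=-823 Expenses=766 Inventory=136 Payables=-79
After txn 8 (Dr Cash, Cr Expenses, amount 23): Cash=-800 Expenses=743 Inventory=136 Payables=-79

Answer: -800 743 136 -79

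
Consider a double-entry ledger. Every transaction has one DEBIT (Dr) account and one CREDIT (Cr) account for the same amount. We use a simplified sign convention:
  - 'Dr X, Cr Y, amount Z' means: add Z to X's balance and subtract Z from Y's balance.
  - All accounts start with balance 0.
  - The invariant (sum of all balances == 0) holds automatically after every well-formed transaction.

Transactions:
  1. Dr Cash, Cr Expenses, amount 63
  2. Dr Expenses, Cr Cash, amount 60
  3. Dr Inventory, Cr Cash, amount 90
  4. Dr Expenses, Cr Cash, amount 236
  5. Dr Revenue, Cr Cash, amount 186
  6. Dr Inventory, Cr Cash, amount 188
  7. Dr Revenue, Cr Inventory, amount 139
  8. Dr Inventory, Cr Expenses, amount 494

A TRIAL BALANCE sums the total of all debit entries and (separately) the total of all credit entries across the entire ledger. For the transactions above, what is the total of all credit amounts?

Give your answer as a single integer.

Txn 1: credit+=63
Txn 2: credit+=60
Txn 3: credit+=90
Txn 4: credit+=236
Txn 5: credit+=186
Txn 6: credit+=188
Txn 7: credit+=139
Txn 8: credit+=494
Total credits = 1456

Answer: 1456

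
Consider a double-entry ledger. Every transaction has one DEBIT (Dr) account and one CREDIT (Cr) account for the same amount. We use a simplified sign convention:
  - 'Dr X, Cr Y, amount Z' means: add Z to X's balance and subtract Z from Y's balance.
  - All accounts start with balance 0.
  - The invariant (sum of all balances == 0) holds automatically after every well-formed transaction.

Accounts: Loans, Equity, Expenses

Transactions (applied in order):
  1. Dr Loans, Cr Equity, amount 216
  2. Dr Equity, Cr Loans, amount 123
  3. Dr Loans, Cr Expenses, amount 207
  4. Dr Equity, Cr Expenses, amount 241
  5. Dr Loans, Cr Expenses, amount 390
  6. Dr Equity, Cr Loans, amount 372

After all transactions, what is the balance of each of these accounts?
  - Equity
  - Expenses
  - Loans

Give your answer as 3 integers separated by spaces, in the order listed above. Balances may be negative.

Answer: 520 -838 318

Derivation:
After txn 1 (Dr Loans, Cr Equity, amount 216): Equity=-216 Loans=216
After txn 2 (Dr Equity, Cr Loans, amount 123): Equity=-93 Loans=93
After txn 3 (Dr Loans, Cr Expenses, amount 207): Equity=-93 Expenses=-207 Loans=300
After txn 4 (Dr Equity, Cr Expenses, amount 241): Equity=148 Expenses=-448 Loans=300
After txn 5 (Dr Loans, Cr Expenses, amount 390): Equity=148 Expenses=-838 Loans=690
After txn 6 (Dr Equity, Cr Loans, amount 372): Equity=520 Expenses=-838 Loans=318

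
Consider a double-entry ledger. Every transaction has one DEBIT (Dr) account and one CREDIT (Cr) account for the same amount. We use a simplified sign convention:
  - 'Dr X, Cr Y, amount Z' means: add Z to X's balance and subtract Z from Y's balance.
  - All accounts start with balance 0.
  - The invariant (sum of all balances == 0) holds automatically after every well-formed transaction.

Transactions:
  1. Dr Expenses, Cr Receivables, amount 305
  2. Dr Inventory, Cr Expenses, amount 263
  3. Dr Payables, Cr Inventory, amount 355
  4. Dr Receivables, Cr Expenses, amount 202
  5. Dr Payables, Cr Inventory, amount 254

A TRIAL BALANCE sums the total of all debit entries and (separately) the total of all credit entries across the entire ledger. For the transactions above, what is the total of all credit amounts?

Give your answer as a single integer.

Txn 1: credit+=305
Txn 2: credit+=263
Txn 3: credit+=355
Txn 4: credit+=202
Txn 5: credit+=254
Total credits = 1379

Answer: 1379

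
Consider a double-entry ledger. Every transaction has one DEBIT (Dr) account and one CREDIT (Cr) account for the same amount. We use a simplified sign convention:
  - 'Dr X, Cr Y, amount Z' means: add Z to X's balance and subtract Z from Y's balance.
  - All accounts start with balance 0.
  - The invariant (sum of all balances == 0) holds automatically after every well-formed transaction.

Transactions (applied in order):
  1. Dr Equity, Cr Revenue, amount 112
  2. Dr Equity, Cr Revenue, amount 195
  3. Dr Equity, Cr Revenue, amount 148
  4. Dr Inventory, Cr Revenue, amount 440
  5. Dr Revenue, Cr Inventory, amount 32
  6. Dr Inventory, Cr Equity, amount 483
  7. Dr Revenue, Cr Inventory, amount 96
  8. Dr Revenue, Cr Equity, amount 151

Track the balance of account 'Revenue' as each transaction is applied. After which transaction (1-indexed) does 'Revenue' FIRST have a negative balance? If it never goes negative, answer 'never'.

Answer: 1

Derivation:
After txn 1: Revenue=-112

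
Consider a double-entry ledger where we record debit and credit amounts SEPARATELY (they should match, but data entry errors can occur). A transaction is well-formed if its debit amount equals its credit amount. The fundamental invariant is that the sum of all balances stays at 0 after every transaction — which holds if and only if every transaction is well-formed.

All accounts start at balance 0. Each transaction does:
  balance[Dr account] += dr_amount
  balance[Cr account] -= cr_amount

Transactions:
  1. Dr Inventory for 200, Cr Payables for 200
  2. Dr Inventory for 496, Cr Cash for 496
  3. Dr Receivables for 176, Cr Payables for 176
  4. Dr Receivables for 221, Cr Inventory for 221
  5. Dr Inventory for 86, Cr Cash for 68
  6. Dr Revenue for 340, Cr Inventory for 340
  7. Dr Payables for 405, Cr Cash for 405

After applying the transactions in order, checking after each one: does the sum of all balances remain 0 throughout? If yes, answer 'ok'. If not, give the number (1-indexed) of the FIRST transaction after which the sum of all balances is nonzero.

After txn 1: dr=200 cr=200 sum_balances=0
After txn 2: dr=496 cr=496 sum_balances=0
After txn 3: dr=176 cr=176 sum_balances=0
After txn 4: dr=221 cr=221 sum_balances=0
After txn 5: dr=86 cr=68 sum_balances=18
After txn 6: dr=340 cr=340 sum_balances=18
After txn 7: dr=405 cr=405 sum_balances=18

Answer: 5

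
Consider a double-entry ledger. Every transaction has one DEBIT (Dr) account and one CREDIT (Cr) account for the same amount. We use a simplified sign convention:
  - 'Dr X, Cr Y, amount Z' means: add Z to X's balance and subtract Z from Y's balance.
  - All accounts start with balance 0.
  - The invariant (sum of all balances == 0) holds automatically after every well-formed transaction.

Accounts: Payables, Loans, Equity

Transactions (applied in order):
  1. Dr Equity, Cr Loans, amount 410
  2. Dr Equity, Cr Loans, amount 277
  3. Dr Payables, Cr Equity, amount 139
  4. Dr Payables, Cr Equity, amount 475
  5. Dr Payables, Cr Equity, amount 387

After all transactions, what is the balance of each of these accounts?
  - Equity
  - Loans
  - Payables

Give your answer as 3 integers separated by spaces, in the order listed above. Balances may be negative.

After txn 1 (Dr Equity, Cr Loans, amount 410): Equity=410 Loans=-410
After txn 2 (Dr Equity, Cr Loans, amount 277): Equity=687 Loans=-687
After txn 3 (Dr Payables, Cr Equity, amount 139): Equity=548 Loans=-687 Payables=139
After txn 4 (Dr Payables, Cr Equity, amount 475): Equity=73 Loans=-687 Payables=614
After txn 5 (Dr Payables, Cr Equity, amount 387): Equity=-314 Loans=-687 Payables=1001

Answer: -314 -687 1001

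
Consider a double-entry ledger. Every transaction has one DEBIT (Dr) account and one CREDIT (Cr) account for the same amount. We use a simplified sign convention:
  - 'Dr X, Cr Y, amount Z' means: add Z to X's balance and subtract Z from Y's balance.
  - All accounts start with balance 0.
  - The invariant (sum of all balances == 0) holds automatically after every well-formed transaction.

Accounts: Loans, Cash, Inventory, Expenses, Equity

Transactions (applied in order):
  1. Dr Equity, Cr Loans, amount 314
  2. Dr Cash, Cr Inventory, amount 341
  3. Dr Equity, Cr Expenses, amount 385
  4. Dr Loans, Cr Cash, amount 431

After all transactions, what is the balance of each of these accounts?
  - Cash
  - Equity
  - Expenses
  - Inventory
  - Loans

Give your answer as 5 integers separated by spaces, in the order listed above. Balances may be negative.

Answer: -90 699 -385 -341 117

Derivation:
After txn 1 (Dr Equity, Cr Loans, amount 314): Equity=314 Loans=-314
After txn 2 (Dr Cash, Cr Inventory, amount 341): Cash=341 Equity=314 Inventory=-341 Loans=-314
After txn 3 (Dr Equity, Cr Expenses, amount 385): Cash=341 Equity=699 Expenses=-385 Inventory=-341 Loans=-314
After txn 4 (Dr Loans, Cr Cash, amount 431): Cash=-90 Equity=699 Expenses=-385 Inventory=-341 Loans=117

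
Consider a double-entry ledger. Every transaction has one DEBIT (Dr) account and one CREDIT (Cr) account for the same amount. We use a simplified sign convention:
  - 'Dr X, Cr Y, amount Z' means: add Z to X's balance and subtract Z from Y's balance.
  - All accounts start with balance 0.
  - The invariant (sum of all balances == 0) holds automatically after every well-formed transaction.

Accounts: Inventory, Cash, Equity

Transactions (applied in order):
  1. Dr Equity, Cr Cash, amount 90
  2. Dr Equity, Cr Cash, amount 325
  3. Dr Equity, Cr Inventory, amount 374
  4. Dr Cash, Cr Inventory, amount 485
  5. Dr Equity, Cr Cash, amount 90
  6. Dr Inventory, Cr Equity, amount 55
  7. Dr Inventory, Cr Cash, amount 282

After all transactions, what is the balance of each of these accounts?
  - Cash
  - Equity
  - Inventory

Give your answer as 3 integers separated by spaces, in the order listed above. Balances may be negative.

Answer: -302 824 -522

Derivation:
After txn 1 (Dr Equity, Cr Cash, amount 90): Cash=-90 Equity=90
After txn 2 (Dr Equity, Cr Cash, amount 325): Cash=-415 Equity=415
After txn 3 (Dr Equity, Cr Inventory, amount 374): Cash=-415 Equity=789 Inventory=-374
After txn 4 (Dr Cash, Cr Inventory, amount 485): Cash=70 Equity=789 Inventory=-859
After txn 5 (Dr Equity, Cr Cash, amount 90): Cash=-20 Equity=879 Inventory=-859
After txn 6 (Dr Inventory, Cr Equity, amount 55): Cash=-20 Equity=824 Inventory=-804
After txn 7 (Dr Inventory, Cr Cash, amount 282): Cash=-302 Equity=824 Inventory=-522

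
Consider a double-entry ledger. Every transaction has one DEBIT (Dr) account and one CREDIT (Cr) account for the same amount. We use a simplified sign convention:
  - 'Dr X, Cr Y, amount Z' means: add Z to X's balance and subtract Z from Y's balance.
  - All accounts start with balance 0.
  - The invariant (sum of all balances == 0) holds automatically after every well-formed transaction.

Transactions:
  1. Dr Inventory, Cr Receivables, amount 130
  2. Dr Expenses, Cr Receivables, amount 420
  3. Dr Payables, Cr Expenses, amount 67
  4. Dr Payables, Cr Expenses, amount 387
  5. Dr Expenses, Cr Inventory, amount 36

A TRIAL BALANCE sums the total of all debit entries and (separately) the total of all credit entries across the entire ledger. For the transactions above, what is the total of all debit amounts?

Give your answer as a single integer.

Answer: 1040

Derivation:
Txn 1: debit+=130
Txn 2: debit+=420
Txn 3: debit+=67
Txn 4: debit+=387
Txn 5: debit+=36
Total debits = 1040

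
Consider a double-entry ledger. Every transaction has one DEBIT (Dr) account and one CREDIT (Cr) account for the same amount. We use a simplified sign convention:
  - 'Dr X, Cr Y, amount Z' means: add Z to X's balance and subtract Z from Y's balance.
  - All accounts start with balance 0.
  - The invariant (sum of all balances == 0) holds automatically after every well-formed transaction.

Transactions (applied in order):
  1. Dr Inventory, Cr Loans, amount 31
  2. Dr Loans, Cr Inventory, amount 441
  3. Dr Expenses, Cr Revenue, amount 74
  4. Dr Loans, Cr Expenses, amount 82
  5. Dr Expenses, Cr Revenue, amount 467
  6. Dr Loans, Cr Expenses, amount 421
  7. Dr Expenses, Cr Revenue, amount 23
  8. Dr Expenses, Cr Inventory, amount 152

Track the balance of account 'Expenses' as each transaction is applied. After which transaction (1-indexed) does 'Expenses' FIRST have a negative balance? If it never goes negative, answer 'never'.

After txn 1: Expenses=0
After txn 2: Expenses=0
After txn 3: Expenses=74
After txn 4: Expenses=-8

Answer: 4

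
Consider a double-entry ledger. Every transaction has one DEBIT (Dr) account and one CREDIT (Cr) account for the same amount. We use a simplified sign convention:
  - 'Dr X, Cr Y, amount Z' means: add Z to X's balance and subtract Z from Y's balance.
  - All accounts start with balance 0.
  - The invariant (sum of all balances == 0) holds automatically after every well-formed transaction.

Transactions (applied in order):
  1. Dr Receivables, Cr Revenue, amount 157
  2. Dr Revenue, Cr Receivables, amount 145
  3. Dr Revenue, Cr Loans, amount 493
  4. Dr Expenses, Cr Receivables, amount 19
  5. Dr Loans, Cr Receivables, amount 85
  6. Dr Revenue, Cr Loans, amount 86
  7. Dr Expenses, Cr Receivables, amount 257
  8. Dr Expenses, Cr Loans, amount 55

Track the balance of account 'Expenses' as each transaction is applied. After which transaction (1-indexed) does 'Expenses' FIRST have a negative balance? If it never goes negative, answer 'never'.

Answer: never

Derivation:
After txn 1: Expenses=0
After txn 2: Expenses=0
After txn 3: Expenses=0
After txn 4: Expenses=19
After txn 5: Expenses=19
After txn 6: Expenses=19
After txn 7: Expenses=276
After txn 8: Expenses=331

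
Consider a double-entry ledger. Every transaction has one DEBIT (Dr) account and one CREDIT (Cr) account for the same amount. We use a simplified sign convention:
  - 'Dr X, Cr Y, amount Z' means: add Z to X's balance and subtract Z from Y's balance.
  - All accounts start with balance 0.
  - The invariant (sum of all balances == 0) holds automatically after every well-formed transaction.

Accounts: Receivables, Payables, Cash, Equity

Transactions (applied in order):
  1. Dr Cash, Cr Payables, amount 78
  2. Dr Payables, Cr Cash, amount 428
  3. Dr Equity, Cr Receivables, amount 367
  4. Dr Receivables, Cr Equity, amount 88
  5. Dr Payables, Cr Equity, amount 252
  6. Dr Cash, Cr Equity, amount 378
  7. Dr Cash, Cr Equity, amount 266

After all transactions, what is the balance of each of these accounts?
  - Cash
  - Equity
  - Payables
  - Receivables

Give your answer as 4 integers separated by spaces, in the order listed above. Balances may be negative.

Answer: 294 -617 602 -279

Derivation:
After txn 1 (Dr Cash, Cr Payables, amount 78): Cash=78 Payables=-78
After txn 2 (Dr Payables, Cr Cash, amount 428): Cash=-350 Payables=350
After txn 3 (Dr Equity, Cr Receivables, amount 367): Cash=-350 Equity=367 Payables=350 Receivables=-367
After txn 4 (Dr Receivables, Cr Equity, amount 88): Cash=-350 Equity=279 Payables=350 Receivables=-279
After txn 5 (Dr Payables, Cr Equity, amount 252): Cash=-350 Equity=27 Payables=602 Receivables=-279
After txn 6 (Dr Cash, Cr Equity, amount 378): Cash=28 Equity=-351 Payables=602 Receivables=-279
After txn 7 (Dr Cash, Cr Equity, amount 266): Cash=294 Equity=-617 Payables=602 Receivables=-279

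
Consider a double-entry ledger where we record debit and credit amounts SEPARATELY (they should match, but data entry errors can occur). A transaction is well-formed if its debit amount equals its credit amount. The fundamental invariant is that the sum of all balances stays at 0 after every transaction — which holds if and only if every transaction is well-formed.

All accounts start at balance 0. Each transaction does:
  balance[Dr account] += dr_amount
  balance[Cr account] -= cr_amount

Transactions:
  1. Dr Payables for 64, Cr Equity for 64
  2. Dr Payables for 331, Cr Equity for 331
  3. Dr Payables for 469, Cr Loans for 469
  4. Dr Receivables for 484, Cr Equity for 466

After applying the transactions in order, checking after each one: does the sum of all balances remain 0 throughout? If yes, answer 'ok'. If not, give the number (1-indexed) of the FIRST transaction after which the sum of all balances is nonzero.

Answer: 4

Derivation:
After txn 1: dr=64 cr=64 sum_balances=0
After txn 2: dr=331 cr=331 sum_balances=0
After txn 3: dr=469 cr=469 sum_balances=0
After txn 4: dr=484 cr=466 sum_balances=18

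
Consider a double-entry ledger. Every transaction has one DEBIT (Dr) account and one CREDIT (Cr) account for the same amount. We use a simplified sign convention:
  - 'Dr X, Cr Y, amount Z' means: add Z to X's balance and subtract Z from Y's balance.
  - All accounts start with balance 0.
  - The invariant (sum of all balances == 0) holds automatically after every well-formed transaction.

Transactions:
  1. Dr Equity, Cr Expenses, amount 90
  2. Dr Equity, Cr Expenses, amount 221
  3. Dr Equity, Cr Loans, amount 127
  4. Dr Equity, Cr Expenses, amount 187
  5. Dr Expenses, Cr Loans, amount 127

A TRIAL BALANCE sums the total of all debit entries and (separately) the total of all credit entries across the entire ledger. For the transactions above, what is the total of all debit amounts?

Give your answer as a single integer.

Txn 1: debit+=90
Txn 2: debit+=221
Txn 3: debit+=127
Txn 4: debit+=187
Txn 5: debit+=127
Total debits = 752

Answer: 752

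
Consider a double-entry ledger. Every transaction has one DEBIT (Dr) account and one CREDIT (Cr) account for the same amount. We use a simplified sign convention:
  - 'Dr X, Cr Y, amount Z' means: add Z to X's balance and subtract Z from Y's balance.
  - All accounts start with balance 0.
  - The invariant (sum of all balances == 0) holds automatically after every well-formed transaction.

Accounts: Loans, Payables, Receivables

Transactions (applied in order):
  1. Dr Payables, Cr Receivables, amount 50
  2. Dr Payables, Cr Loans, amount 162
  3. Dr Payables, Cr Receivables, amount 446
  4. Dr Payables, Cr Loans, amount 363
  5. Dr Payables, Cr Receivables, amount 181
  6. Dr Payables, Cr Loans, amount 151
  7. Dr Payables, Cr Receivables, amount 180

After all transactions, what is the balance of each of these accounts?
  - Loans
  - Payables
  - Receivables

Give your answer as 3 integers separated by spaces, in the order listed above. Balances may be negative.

After txn 1 (Dr Payables, Cr Receivables, amount 50): Payables=50 Receivables=-50
After txn 2 (Dr Payables, Cr Loans, amount 162): Loans=-162 Payables=212 Receivables=-50
After txn 3 (Dr Payables, Cr Receivables, amount 446): Loans=-162 Payables=658 Receivables=-496
After txn 4 (Dr Payables, Cr Loans, amount 363): Loans=-525 Payables=1021 Receivables=-496
After txn 5 (Dr Payables, Cr Receivables, amount 181): Loans=-525 Payables=1202 Receivables=-677
After txn 6 (Dr Payables, Cr Loans, amount 151): Loans=-676 Payables=1353 Receivables=-677
After txn 7 (Dr Payables, Cr Receivables, amount 180): Loans=-676 Payables=1533 Receivables=-857

Answer: -676 1533 -857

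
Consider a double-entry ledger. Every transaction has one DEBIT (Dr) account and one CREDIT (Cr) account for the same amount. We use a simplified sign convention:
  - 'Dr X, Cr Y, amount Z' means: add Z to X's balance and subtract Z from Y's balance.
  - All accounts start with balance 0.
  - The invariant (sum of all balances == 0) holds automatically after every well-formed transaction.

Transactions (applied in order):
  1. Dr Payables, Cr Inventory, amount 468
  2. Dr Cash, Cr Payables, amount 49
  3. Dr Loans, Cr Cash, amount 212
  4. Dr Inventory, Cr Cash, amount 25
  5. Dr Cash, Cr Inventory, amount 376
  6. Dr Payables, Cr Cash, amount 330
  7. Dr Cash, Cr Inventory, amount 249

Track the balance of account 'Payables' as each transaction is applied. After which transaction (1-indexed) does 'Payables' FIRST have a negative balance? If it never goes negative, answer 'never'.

After txn 1: Payables=468
After txn 2: Payables=419
After txn 3: Payables=419
After txn 4: Payables=419
After txn 5: Payables=419
After txn 6: Payables=749
After txn 7: Payables=749

Answer: never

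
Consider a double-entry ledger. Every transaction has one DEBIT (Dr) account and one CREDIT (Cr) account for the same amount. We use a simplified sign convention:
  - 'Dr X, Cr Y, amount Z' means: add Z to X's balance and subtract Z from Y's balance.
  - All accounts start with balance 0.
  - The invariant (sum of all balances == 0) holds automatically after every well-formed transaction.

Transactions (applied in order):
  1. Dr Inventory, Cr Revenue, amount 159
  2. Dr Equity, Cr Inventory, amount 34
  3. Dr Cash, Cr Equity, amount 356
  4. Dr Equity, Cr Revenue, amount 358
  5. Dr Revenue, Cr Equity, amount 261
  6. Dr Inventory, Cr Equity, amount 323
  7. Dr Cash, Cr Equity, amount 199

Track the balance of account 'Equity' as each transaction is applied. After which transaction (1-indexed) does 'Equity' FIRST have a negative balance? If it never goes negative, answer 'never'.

After txn 1: Equity=0
After txn 2: Equity=34
After txn 3: Equity=-322

Answer: 3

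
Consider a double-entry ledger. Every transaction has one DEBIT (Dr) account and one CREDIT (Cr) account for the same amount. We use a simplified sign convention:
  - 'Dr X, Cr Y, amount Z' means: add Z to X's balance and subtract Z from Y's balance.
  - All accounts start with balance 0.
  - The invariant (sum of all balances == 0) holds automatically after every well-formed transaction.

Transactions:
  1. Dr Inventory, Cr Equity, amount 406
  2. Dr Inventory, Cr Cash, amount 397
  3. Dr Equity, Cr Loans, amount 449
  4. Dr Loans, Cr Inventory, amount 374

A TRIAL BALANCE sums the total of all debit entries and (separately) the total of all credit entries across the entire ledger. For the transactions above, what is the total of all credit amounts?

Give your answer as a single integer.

Txn 1: credit+=406
Txn 2: credit+=397
Txn 3: credit+=449
Txn 4: credit+=374
Total credits = 1626

Answer: 1626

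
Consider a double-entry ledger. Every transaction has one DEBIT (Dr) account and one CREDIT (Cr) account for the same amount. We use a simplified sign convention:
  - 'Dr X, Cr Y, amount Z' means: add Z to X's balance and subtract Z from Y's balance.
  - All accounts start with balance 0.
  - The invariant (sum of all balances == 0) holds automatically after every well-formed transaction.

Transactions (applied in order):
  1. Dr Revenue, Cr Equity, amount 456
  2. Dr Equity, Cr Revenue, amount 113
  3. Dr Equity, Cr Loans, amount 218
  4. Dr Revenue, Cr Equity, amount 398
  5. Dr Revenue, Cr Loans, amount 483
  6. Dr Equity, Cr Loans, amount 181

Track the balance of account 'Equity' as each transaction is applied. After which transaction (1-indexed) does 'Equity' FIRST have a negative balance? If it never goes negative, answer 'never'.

After txn 1: Equity=-456

Answer: 1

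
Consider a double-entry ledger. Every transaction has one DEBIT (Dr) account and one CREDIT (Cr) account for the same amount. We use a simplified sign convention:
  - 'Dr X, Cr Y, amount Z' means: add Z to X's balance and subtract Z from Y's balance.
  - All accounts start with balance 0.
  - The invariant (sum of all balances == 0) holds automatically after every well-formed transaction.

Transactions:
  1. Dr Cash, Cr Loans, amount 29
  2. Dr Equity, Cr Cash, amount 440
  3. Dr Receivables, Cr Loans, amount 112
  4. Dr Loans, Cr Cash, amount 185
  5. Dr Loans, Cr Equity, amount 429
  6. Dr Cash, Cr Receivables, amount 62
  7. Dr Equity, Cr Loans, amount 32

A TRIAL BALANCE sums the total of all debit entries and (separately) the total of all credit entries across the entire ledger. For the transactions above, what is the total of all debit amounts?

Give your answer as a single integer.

Answer: 1289

Derivation:
Txn 1: debit+=29
Txn 2: debit+=440
Txn 3: debit+=112
Txn 4: debit+=185
Txn 5: debit+=429
Txn 6: debit+=62
Txn 7: debit+=32
Total debits = 1289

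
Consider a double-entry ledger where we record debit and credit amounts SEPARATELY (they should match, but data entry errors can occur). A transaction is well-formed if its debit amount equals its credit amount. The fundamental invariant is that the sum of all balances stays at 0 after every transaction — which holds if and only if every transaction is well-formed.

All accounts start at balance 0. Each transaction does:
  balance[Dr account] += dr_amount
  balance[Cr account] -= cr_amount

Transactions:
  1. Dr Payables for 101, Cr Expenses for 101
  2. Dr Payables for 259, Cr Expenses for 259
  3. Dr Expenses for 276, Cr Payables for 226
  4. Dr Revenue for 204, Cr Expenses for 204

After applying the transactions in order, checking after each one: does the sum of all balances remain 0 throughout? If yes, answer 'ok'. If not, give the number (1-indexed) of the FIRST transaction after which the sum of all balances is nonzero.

After txn 1: dr=101 cr=101 sum_balances=0
After txn 2: dr=259 cr=259 sum_balances=0
After txn 3: dr=276 cr=226 sum_balances=50
After txn 4: dr=204 cr=204 sum_balances=50

Answer: 3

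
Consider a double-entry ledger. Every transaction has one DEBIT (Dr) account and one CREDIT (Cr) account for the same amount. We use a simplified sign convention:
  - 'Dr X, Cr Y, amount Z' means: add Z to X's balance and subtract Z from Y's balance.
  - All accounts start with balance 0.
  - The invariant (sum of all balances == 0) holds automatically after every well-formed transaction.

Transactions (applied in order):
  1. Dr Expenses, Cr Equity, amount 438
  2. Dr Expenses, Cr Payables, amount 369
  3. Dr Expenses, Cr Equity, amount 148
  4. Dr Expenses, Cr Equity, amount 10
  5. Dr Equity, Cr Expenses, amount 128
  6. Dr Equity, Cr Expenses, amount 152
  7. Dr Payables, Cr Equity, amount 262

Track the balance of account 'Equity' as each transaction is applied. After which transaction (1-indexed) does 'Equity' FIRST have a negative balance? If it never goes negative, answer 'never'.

Answer: 1

Derivation:
After txn 1: Equity=-438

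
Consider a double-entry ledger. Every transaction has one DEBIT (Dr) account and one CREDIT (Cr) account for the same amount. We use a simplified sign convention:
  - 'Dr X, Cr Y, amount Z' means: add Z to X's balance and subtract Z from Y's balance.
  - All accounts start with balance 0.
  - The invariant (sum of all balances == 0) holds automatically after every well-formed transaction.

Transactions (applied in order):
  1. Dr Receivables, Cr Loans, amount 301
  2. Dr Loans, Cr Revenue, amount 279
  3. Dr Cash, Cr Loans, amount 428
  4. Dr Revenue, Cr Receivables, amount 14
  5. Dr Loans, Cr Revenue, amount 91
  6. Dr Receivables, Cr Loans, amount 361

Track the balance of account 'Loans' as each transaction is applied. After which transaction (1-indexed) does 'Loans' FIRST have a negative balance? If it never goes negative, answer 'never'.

Answer: 1

Derivation:
After txn 1: Loans=-301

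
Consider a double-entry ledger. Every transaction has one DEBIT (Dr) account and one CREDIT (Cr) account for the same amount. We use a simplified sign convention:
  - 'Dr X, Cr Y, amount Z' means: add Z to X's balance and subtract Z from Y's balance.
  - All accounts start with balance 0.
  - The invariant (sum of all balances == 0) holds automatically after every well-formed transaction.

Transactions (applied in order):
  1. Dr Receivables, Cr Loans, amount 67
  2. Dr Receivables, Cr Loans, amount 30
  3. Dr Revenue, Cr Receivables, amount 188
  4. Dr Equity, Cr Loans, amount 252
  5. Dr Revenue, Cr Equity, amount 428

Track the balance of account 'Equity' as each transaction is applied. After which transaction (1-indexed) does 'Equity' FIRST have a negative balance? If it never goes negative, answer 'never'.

After txn 1: Equity=0
After txn 2: Equity=0
After txn 3: Equity=0
After txn 4: Equity=252
After txn 5: Equity=-176

Answer: 5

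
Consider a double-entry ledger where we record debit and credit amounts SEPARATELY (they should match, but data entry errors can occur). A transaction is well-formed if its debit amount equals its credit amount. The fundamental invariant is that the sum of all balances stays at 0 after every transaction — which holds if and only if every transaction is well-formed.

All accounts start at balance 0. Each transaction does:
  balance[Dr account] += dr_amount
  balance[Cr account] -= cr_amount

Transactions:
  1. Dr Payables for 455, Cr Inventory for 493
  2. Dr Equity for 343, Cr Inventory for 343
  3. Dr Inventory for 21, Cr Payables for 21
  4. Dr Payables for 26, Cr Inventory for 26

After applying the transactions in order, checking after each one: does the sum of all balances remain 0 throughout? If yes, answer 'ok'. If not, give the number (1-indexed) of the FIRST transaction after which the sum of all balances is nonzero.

After txn 1: dr=455 cr=493 sum_balances=-38
After txn 2: dr=343 cr=343 sum_balances=-38
After txn 3: dr=21 cr=21 sum_balances=-38
After txn 4: dr=26 cr=26 sum_balances=-38

Answer: 1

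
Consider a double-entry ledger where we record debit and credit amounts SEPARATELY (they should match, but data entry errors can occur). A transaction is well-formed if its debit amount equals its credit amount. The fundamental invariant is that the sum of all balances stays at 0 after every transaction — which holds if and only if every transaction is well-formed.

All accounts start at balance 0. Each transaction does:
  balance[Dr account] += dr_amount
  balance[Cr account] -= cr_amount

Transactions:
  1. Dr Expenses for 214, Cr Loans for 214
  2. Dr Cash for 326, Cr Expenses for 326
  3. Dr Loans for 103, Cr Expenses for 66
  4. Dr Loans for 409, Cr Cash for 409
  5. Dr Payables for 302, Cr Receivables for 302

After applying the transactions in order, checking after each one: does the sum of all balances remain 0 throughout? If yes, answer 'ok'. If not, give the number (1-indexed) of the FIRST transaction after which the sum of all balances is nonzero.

Answer: 3

Derivation:
After txn 1: dr=214 cr=214 sum_balances=0
After txn 2: dr=326 cr=326 sum_balances=0
After txn 3: dr=103 cr=66 sum_balances=37
After txn 4: dr=409 cr=409 sum_balances=37
After txn 5: dr=302 cr=302 sum_balances=37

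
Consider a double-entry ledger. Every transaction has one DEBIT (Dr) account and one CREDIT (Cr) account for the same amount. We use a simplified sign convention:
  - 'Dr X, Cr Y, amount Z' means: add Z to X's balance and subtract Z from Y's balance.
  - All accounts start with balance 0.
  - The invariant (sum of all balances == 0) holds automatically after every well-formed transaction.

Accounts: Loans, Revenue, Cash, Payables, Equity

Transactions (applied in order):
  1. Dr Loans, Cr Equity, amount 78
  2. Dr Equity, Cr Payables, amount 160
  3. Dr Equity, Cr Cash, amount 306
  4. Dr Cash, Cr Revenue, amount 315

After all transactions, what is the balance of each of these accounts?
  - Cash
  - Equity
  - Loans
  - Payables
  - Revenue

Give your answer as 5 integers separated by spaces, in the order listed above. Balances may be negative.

After txn 1 (Dr Loans, Cr Equity, amount 78): Equity=-78 Loans=78
After txn 2 (Dr Equity, Cr Payables, amount 160): Equity=82 Loans=78 Payables=-160
After txn 3 (Dr Equity, Cr Cash, amount 306): Cash=-306 Equity=388 Loans=78 Payables=-160
After txn 4 (Dr Cash, Cr Revenue, amount 315): Cash=9 Equity=388 Loans=78 Payables=-160 Revenue=-315

Answer: 9 388 78 -160 -315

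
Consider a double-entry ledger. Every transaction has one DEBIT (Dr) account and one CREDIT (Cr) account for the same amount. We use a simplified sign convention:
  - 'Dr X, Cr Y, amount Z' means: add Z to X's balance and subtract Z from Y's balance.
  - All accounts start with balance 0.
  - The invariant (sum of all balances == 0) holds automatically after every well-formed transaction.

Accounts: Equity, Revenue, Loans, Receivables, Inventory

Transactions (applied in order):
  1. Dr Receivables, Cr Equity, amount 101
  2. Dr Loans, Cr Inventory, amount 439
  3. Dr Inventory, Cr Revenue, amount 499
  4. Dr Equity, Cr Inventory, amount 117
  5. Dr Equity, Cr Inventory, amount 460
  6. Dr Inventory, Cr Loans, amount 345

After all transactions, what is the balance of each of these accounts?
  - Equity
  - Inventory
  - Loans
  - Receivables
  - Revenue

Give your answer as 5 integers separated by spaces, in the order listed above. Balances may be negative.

After txn 1 (Dr Receivables, Cr Equity, amount 101): Equity=-101 Receivables=101
After txn 2 (Dr Loans, Cr Inventory, amount 439): Equity=-101 Inventory=-439 Loans=439 Receivables=101
After txn 3 (Dr Inventory, Cr Revenue, amount 499): Equity=-101 Inventory=60 Loans=439 Receivables=101 Revenue=-499
After txn 4 (Dr Equity, Cr Inventory, amount 117): Equity=16 Inventory=-57 Loans=439 Receivables=101 Revenue=-499
After txn 5 (Dr Equity, Cr Inventory, amount 460): Equity=476 Inventory=-517 Loans=439 Receivables=101 Revenue=-499
After txn 6 (Dr Inventory, Cr Loans, amount 345): Equity=476 Inventory=-172 Loans=94 Receivables=101 Revenue=-499

Answer: 476 -172 94 101 -499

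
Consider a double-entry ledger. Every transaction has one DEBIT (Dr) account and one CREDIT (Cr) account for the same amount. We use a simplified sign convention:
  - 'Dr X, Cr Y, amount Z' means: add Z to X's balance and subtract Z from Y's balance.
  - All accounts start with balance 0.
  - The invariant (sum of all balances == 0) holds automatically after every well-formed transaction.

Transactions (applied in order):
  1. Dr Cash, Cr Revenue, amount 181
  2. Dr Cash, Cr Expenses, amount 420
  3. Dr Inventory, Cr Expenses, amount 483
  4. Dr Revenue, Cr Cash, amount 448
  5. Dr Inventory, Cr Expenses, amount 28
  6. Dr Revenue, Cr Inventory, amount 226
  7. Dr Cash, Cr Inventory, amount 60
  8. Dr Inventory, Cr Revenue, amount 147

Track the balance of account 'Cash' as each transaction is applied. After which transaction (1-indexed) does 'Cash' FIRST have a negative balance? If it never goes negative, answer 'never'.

After txn 1: Cash=181
After txn 2: Cash=601
After txn 3: Cash=601
After txn 4: Cash=153
After txn 5: Cash=153
After txn 6: Cash=153
After txn 7: Cash=213
After txn 8: Cash=213

Answer: never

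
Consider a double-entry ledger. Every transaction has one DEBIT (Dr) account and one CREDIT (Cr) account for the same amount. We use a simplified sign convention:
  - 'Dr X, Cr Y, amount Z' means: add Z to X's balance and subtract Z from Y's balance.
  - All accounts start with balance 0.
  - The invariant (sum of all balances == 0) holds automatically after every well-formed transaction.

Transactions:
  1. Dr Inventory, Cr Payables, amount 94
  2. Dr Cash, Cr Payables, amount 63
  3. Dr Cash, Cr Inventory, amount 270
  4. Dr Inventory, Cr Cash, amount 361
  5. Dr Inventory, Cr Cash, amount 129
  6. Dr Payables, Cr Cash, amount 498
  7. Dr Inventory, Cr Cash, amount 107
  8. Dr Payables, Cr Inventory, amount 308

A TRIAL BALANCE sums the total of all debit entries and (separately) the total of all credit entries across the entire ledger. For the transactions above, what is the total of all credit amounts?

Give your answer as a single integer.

Txn 1: credit+=94
Txn 2: credit+=63
Txn 3: credit+=270
Txn 4: credit+=361
Txn 5: credit+=129
Txn 6: credit+=498
Txn 7: credit+=107
Txn 8: credit+=308
Total credits = 1830

Answer: 1830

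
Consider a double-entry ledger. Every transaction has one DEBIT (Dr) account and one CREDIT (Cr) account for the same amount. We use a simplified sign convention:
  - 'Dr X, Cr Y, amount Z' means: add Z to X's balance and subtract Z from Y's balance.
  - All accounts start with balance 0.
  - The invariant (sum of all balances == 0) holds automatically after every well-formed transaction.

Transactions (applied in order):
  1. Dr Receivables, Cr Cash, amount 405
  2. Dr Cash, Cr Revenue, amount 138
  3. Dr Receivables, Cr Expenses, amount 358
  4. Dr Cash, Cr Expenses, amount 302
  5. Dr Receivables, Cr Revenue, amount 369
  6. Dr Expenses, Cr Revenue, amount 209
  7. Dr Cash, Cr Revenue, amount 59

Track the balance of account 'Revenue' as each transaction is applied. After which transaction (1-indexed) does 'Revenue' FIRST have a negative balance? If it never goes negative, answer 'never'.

Answer: 2

Derivation:
After txn 1: Revenue=0
After txn 2: Revenue=-138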